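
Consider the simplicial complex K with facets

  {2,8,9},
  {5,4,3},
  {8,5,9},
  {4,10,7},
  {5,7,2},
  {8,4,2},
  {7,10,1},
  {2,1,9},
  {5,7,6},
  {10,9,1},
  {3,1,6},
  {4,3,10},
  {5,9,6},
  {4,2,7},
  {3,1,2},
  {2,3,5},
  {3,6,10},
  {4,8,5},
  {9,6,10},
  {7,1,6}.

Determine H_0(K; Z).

H_0 = Z.

Fix the vertex order 1 < 2 < 3 < 4 < 5 < 6 < 7 < 8 < 9 < 10 and write every simplex with vertices in increasing order. Then dim K = 2 and the simplices of K are:

  0-simplices (10): [1], [2], [3], [4], [5], [6], [7], [8], [9], [10]
  1-simplices (30): (30 of them)
  2-simplices (20): (20 of them)

Hence C_0 ≅ Z^10, C_1 ≅ Z^30, C_2 ≅ Z^20.

The boundary map ∂_1: C_1 → C_0 is given by ∂[p,q] = [q] − [p]. For instance
  ∂[2,5] = [5] − [2].
The resulting 10×30 matrix has rank 9, and its Smith normal form has invariant factors (1,1,1,1,1,1,1,1,1).

∂_2: C_2 → C_1 maps a triangle to the signed sum of its edges. For instance
  ∂[2,8,9] = [8,9] − [2,9] + [2,8],
  ∂[5,8,9] = [8,9] − [5,9] + [5,8].
As a 30×20 matrix over Z this has rank 20, with invariant factors (1,1,1,1,1,1,1,1,1,1,1,1,1,1,1,1,1,1,1,2).

Reading off H_k = ker ∂_k / im ∂_{k+1}:

  H_0: rank C_0 − rank ∂_1 = 10 − 9 = 1, and the invariant factors of ∂_1 are all 1, so H_0 = Z.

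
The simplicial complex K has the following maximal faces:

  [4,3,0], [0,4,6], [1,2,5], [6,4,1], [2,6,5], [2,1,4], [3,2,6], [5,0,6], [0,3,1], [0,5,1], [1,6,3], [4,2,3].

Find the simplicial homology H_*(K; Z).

Take the total order 0 < 1 < 2 < 3 < 4 < 5 < 6 on the vertex set. Then K (dimension 2) consists of the simplices:

  0-simplices (7): [0], [1], [2], [3], [4], [5], [6]
  1-simplices (18): [0,1], [0,3], [0,4], [0,5], [0,6], [1,2], [1,3], [1,4], [1,5], [1,6], [2,3], [2,4], [2,5], [2,6], [3,4], [3,6], [4,6], [5,6]
  2-simplices (12): [0,1,3], [0,1,5], [0,3,4], [0,4,6], [0,5,6], [1,2,4], [1,2,5], [1,3,6], [1,4,6], [2,3,4], [2,3,6], [2,5,6]

so the chain groups are C_0 ≅ Z^7, C_1 ≅ Z^18, C_2 ≅ Z^12.

∂_1: C_1 → C_0 sends each edge [p,q] (with p < q) to q − p. For instance
  ∂[0,3] = [3] − [0].
The resulting 7×18 matrix has rank 6, and its Smith normal form has invariant factors (1,1,1,1,1,1).

The boundary map ∂_2: C_2 → C_1 acts by ∂[p,q,r] = [q,r] − [p,r] + [p,q]. For instance
  ∂[1,2,5] = [2,5] − [1,5] + [1,2],
  ∂[1,2,4] = [2,4] − [1,4] + [1,2].
The resulting 18×12 matrix has rank 12, and its Smith normal form has invariant factors (1,1,1,1,1,1,1,1,1,1,1,2).

Computing H_k = (kernel of ∂_k) / (image of ∂_{k+1}):

  H_0: rank C_0 − rank ∂_1 = 7 − 6 = 1, and the invariant factors of ∂_1 are all 1, so H_0 = Z.
  H_1: rank ker ∂_1 − rank ∂_2 = (18 − 6) − 12 = 0, and ∂_2 has invariant factor 2 > 1, so H_1 = Z_2.
  H_2: rank ker ∂_2 − rank ∂_3 = (12 − 12) − 0 = 0, and there is no ∂_3, so H_2 = 0.

(K is a triangulation of the real projective plane RP^2.)

H_0 = Z,  H_1 = Z_2,  H_2 = 0.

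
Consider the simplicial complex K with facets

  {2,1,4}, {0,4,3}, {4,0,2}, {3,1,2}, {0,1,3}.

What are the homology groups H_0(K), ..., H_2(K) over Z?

Fix the vertex order 0 < 1 < 2 < 3 < 4 and write every simplex with vertices in increasing order. Then dim K = 2 and the simplices of K are:

  0-simplices (5): [0], [1], [2], [3], [4]
  1-simplices (10): [0,1], [0,2], [0,3], [0,4], [1,2], [1,3], [1,4], [2,3], [2,4], [3,4]
  2-simplices (5): [0,1,3], [0,2,4], [0,3,4], [1,2,3], [1,2,4]

so the chain groups are C_0 ≅ Z^5, C_1 ≅ Z^10, C_2 ≅ Z^5.

∂_1: C_1 → C_0 is given by ∂[p,q] = [q] − [p].
This gives a 5×10 integer matrix of rank 4; reducing to Smith normal form yields diagonal entries (1,1,1,1).

Boundary ∂_2: C_2 → C_1 maps a triangle to the signed sum of its edges. For instance
  ∂[0,3,4] = [3,4] − [0,4] + [0,3],
  ∂[0,2,4] = [2,4] − [0,4] + [0,2].
This gives a 10×5 integer matrix of rank 5; reducing to Smith normal form yields diagonal entries (1,1,1,1,1).

From H_k ≅ ker(∂_k) / im(∂_{k+1}) we obtain:

  H_0: rank C_0 − rank ∂_1 = 5 − 4 = 1, and the invariant factors of ∂_1 are all 1, so H_0 = Z.
  H_1: rank ker ∂_1 − rank ∂_2 = (10 − 4) − 5 = 1, and the invariant factors of ∂_2 are all 1, so H_1 = Z.
  H_2: rank ker ∂_2 − rank ∂_3 = (5 − 5) − 0 = 0, and there is no ∂_3, so H_2 = 0.

As a check, the Euler characteristic is 5 − 10 + 5 = 0, which agrees with 1 − 1 + 0 = 0.
(K is a triangulation of the Möbius band.)

H_0 = Z,  H_1 = Z,  H_2 = 0.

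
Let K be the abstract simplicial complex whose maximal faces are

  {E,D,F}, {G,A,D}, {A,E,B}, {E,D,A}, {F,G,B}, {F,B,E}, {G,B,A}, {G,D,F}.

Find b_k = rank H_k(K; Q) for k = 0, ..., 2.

K has 6 vertices, 12 edges, 8 triangles.
rank ∂_0 = 0, rank ∂_1 = 5 ⇒ b_0 = 6 − 0 − 5 = 1; all invariant factors of ∂_1 are 1 so no torsion. So H_0 ≅ Z.
rank ∂_1 = 5, rank ∂_2 = 7 ⇒ b_1 = 12 − 5 − 7 = 0; all invariant factors of ∂_2 are 1 so no torsion. So H_1 ≅ 0.
rank ∂_2 = 7, rank ∂_3 = 0 ⇒ b_2 = 8 − 7 − 0 = 1. So H_2 ≅ Z.

b_0 = 1, b_1 = 0, b_2 = 1.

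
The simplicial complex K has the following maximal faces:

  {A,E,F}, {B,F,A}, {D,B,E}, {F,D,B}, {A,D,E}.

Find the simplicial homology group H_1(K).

H_1 = Z.

K has 5 vertices, 10 edges, 5 triangles.
rank ∂_1 = 4, rank ∂_2 = 5 ⇒ b_1 = 10 − 4 − 5 = 1; all invariant factors of ∂_2 are 1 so no torsion. So H_1 = Z.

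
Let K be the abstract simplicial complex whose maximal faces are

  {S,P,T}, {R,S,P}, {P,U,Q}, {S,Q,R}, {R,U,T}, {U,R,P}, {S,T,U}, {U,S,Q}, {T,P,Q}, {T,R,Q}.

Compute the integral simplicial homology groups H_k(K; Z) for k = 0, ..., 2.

Order the vertices as P < Q < R < S < T < U. Listing each simplex with vertices in this order, K has dimension 2 with simplices:

  0-simplices (6): P, Q, R, S, T, U
  1-simplices (15): PQ, PR, PS, PT, PU, QR, QS, QT, QU, RS, RT, RU, ST, SU, TU
  2-simplices (10): PQT, PQU, PRS, PRU, PST, QRS, QRT, QSU, RTU, STU

giving chain groups C_0 ≅ Z^6, C_1 ≅ Z^15, C_2 ≅ Z^10.

The boundary map ∂_1: C_1 → C_0 is given by ∂[p,q] = [q] − [p]. For instance
  ∂PT = T − P.
The resulting 6×15 matrix has rank 5, and its Smith normal form has invariant factors (1,1,1,1,1).

The boundary map ∂_2: C_2 → C_1 maps a triangle to the signed sum of its edges. For instance
  ∂PRS = RS − PS + PR,
  ∂PQT = QT − PT + PQ.
The 15×10 boundary matrix has rank 10 and Smith normal form diag(1,1,1,1,1,1,1,1,1,2).

Reading off H_k = ker ∂_k / im ∂_{k+1}:

  H_0: rank C_0 − rank ∂_1 = 6 − 5 = 1, and the invariant factors of ∂_1 are all 1, so H_0 = Z.
  H_1: rank ker ∂_1 − rank ∂_2 = (15 − 5) − 10 = 0, and ∂_2 has invariant factor 2 > 1, so H_1 = Z/2.
  H_2: rank ker ∂_2 − rank ∂_3 = (10 − 10) − 0 = 0, and there is no ∂_3, so H_2 = 0.

H_0 = Z,  H_1 = Z/2,  H_2 = 0.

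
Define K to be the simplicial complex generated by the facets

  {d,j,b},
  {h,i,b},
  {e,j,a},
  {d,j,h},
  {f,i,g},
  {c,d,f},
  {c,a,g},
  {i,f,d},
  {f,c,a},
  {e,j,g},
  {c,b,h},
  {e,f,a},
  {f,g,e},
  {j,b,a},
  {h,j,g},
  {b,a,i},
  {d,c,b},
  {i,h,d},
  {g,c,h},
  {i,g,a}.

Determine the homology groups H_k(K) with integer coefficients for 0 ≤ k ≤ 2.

H_0 ≅ Z,  H_1 ≅ Z × Z/2,  H_2 = 0.

Fix the vertex order a < b < c < d < e < f < g < h < i < j and write every simplex with vertices in increasing order. Then dim K = 2 and the simplices of K are:

  0-simplices (10): a, b, c, d, e, f, g, h, i, j
  1-simplices (30): ab, ac, ae, af, ag, ai, aj, bc, bd, bh, bi, bj, cd, cf, cg, ch, df, dh, di, dj, ef, eg, ej, fg, fi, gh, gi, gj, hi, hj
  2-simplices (20): abi, abj, acf, acg, aef, aej, agi, bcd, bch, bdj, bhi, cdf, cgh, dfi, dhi, dhj, efg, egj, fgi, ghj

Hence C_0 ≅ Z^10, C_1 ≅ Z^30, C_2 ≅ Z^20.

The boundary map ∂_1: C_1 → C_0 is given by ∂[p,q] = [q] − [p]. For instance
  ∂bi = i − b.
This gives a 10×30 integer matrix of rank 9; reducing to Smith normal form yields diagonal entries (1,1,1,1,1,1,1,1,1).

∂_2: C_2 → C_1 acts by ∂[p,q,r] = [q,r] − [p,r] + [p,q]. For instance
  ∂acf = cf − af + ac,
  ∂aef = ef − af + ae.
The 30×20 boundary matrix has rank 20 and Smith normal form diag(1,1,1,1,1,1,1,1,1,1,1,1,1,1,1,1,1,1,1,2).

From H_k ≅ ker(∂_k) / im(∂_{k+1}) we obtain:

  H_0: rank C_0 − rank ∂_1 = 10 − 9 = 1, and the invariant factors of ∂_1 are all 1, so H_0 = Z.
  H_1: rank ker ∂_1 − rank ∂_2 = (30 − 9) − 20 = 1, and ∂_2 has invariant factor 2 > 1, so H_1 = Z × Z/2.
  H_2: rank ker ∂_2 − rank ∂_3 = (20 − 20) − 0 = 0, and there is no ∂_3, so H_2 = 0.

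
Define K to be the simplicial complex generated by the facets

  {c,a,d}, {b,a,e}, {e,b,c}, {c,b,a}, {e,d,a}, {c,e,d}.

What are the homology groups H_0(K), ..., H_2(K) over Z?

H_0 ≅ Z,  H_1 = 0,  H_2 ≅ Z.

We work with the vertex ordering a < b < c < d < e. The simplices of K, each written with vertices in increasing order, are:

  0-simplices (5): a, b, c, d, e
  1-simplices (9): ab, ac, ad, ae, bc, be, cd, ce, de
  2-simplices (6): abc, abe, acd, ade, bce, cde

so the chain groups are C_0 ≅ Z^5, C_1 ≅ Z^9, C_2 ≅ Z^6.

The boundary map ∂_1: C_1 → C_0 sends each edge [p,q] (with p < q) to q − p. For instance
  ∂ad = d − a.
As a 5×9 matrix over Z this has rank 4, with invariant factors (1,1,1,1).

Boundary ∂_2: C_2 → C_1 maps a triangle to the signed sum of its edges. For instance
  ∂bce = ce − be + bc,
  ∂ade = de − ae + ad.
The 9×6 boundary matrix has rank 5 and Smith normal form diag(1,1,1,1,1).

Reading off H_k = ker ∂_k / im ∂_{k+1}:

  H_0: rank C_0 − rank ∂_1 = 5 − 4 = 1, and the invariant factors of ∂_1 are all 1, so H_0 ≅ Z.
  H_1: rank ker ∂_1 − rank ∂_2 = (9 − 4) − 5 = 0, and the invariant factors of ∂_2 are all 1, so H_1 ≅ 0.
  H_2: rank ker ∂_2 − rank ∂_3 = (6 − 5) − 0 = 1, and there is no ∂_3, so H_2 ≅ Z.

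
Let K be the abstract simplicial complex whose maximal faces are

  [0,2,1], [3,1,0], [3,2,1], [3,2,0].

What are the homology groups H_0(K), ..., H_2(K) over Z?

We work with the vertex ordering 0 < 1 < 2 < 3. The simplices of K, each written with vertices in increasing order, are:

  0-simplices (4): [0], [1], [2], [3]
  1-simplices (6): [0,1], [0,2], [0,3], [1,2], [1,3], [2,3]
  2-simplices (4): [0,1,2], [0,1,3], [0,2,3], [1,2,3]

Hence C_0 ≅ Z^4, C_1 ≅ Z^6, C_2 ≅ Z^4.

∂_1: C_1 → C_0 sends each edge [p,q] (with p < q) to q − p.
This gives a 4×6 integer matrix of rank 3; reducing to Smith normal form yields diagonal entries (1,1,1).

Boundary ∂_2: C_2 → C_1 sends each 2-simplex [p,q,r] to [q,r] − [p,r] + [p,q]. For instance
  ∂[0,2,3] = [2,3] − [0,3] + [0,2],
  ∂[0,1,3] = [1,3] − [0,3] + [0,1].
This gives a 6×4 integer matrix of rank 3; reducing to Smith normal form yields diagonal entries (1,1,1).

From H_k ≅ ker(∂_k) / im(∂_{k+1}) we obtain:

  H_0: rank C_0 − rank ∂_1 = 4 − 3 = 1, and the invariant factors of ∂_1 are all 1, so H_0 ≅ Z.
  H_1: rank ker ∂_1 − rank ∂_2 = (6 − 3) − 3 = 0, and the invariant factors of ∂_2 are all 1, so H_1 ≅ 0.
  H_2: rank ker ∂_2 − rank ∂_3 = (4 − 3) − 0 = 1, and there is no ∂_3, so H_2 ≅ Z.

(K is a triangulation of the 2-sphere S^2.)

H_0 ≅ Z,  H_1 = 0,  H_2 ≅ Z.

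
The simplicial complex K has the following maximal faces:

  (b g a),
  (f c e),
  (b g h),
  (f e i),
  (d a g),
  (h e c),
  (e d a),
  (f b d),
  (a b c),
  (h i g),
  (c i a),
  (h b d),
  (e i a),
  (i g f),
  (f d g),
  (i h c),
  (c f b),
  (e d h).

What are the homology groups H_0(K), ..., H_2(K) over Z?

Fix the vertex order a < b < c < d < e < f < g < h < i and write every simplex with vertices in increasing order. Then dim K = 2 and the simplices of K are:

  0-simplices (9): a, b, c, d, e, f, g, h, i
  1-simplices (27): ab, ac, ad, ae, ag, ai, bc, bd, bf, bg, bh, ce, cf, ch, ci, de, df, dg, dh, ef, eh, ei, fg, fi, gh, gi, hi
  2-simplices (18): abc, abg, aci, ade, adg, aei, bcf, bdf, bdh, bgh, cef, ceh, chi, deh, dfg, efi, fgi, ghi

giving chain groups C_0 ≅ Z^9, C_1 ≅ Z^27, C_2 ≅ Z^18.

Boundary ∂_1: C_1 → C_0 sends each edge [p,q] (with p < q) to q − p. For instance
  ∂ci = i − c.
This gives a 9×27 integer matrix of rank 8; reducing to Smith normal form yields diagonal entries (1,1,1,1,1,1,1,1).

Boundary ∂_2: C_2 → C_1 maps a triangle to the signed sum of its edges. For instance
  ∂bdh = dh − bh + bd,
  ∂efi = fi − ei + ef.
The resulting 27×18 matrix has rank 18, and its Smith normal form has invariant factors (1,1,1,1,1,1,1,1,1,1,1,1,1,1,1,1,1,2).

Computing H_k = (kernel of ∂_k) / (image of ∂_{k+1}):

  H_0: rank C_0 − rank ∂_1 = 9 − 8 = 1, and the invariant factors of ∂_1 are all 1, so H_0 ≅ Z.
  H_1: rank ker ∂_1 − rank ∂_2 = (27 − 8) − 18 = 1, and ∂_2 has invariant factor 2 > 1, so H_1 ≅ Z × Z/2.
  H_2: rank ker ∂_2 − rank ∂_3 = (18 − 18) − 0 = 0, and there is no ∂_3, so H_2 ≅ 0.

H_0 = Z,  H_1 = Z × Z/2,  H_2 = 0.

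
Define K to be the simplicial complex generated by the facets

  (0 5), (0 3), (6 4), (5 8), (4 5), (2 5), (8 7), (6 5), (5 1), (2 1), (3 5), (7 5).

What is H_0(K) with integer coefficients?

H_0 = Z.

Order the vertices as 0 < 1 < 2 < 3 < 4 < 5 < 6 < 7 < 8. Listing each simplex with vertices in this order, K has dimension 1 with simplices:

  0-simplices (9): [0], [1], [2], [3], [4], [5], [6], [7], [8]
  1-simplices (12): [0,3], [0,5], [1,2], [1,5], [2,5], [3,5], [4,5], [4,6], [5,6], [5,7], [5,8], [7,8]

giving chain groups C_0 ≅ Z^9, C_1 ≅ Z^12.

Boundary ∂_1: C_1 → C_0 sends each edge [p,q] (with p < q) to q − p. For instance
  ∂[5,7] = [7] − [5].
The resulting 9×12 matrix has rank 8, and its Smith normal form has invariant factors (1,1,1,1,1,1,1,1).

Computing H_k = (kernel of ∂_k) / (image of ∂_{k+1}):

  H_0: rank C_0 − rank ∂_1 = 9 − 8 = 1, and the invariant factors of ∂_1 are all 1, so H_0 = Z.

(K is a triangulation of a wedge of 4 circles.)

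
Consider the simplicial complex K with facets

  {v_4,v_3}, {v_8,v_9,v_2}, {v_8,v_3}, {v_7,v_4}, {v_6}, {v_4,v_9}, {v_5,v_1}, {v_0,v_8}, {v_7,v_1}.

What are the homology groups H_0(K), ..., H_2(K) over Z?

Order the vertices as v_0 < v_1 < v_2 < v_3 < v_4 < v_5 < v_6 < v_7 < v_8 < v_9. Listing each simplex with vertices in this order, K has dimension 2 with simplices:

  0-simplices (10): [v_0], [v_1], [v_2], [v_3], [v_4], [v_5], [v_6], [v_7], [v_8], [v_9]
  1-simplices (10): [v_0,v_8], [v_1,v_5], [v_1,v_7], [v_2,v_8], [v_2,v_9], [v_3,v_4], [v_3,v_8], [v_4,v_7], [v_4,v_9], [v_8,v_9]
  2-simplices (1): [v_2,v_8,v_9]

so the chain groups are C_0 ≅ Z^10, C_1 ≅ Z^10, C_2 ≅ Z^1.

∂_1: C_1 → C_0 is given by ∂[p,q] = [q] − [p].
This gives a 10×10 integer matrix of rank 8; reducing to Smith normal form yields diagonal entries (1,1,1,1,1,1,1,1).

∂_2: C_2 → C_1 sends each 2-simplex [p,q,r] to [q,r] − [p,r] + [p,q]. For instance
  ∂[v_2,v_8,v_9] = [v_8,v_9] − [v_2,v_9] + [v_2,v_8].
This gives a 10×1 integer matrix of rank 1; reducing to Smith normal form yields diagonal entries (1).

Reading off H_k = ker ∂_k / im ∂_{k+1}:

  H_0: rank C_0 − rank ∂_1 = 10 − 8 = 2, and the invariant factors of ∂_1 are all 1, so H_0 = Z^2.
  H_1: rank ker ∂_1 − rank ∂_2 = (10 − 8) − 1 = 1, and the invariant factors of ∂_2 are all 1, so H_1 = Z.
  H_2: rank ker ∂_2 − rank ∂_3 = (1 − 1) − 0 = 0, and there is no ∂_3, so H_2 = 0.

As a check, the Euler characteristic is 10 − 10 + 1 = 1, which agrees with 2 − 1 + 0 = 1.

H_0 = Z^2,  H_1 = Z,  H_2 = 0.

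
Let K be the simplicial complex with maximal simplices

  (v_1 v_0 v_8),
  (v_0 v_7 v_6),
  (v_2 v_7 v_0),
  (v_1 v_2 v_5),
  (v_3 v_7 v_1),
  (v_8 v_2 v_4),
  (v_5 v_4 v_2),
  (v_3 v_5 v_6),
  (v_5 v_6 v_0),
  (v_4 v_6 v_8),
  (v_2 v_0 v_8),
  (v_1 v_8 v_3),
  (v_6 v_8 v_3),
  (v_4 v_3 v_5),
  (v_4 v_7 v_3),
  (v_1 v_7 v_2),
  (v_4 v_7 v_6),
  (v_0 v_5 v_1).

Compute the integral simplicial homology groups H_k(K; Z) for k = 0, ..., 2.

H_0 = Z,  H_1 = Z ⊕ Z_2,  H_2 = 0.

Fix the vertex order v_0 < v_1 < v_2 < v_3 < v_4 < v_5 < v_6 < v_7 < v_8 and write every simplex with vertices in increasing order. Then dim K = 2 and the simplices of K are:

  0-simplices (9): [v_0], [v_1], [v_2], [v_3], [v_4], [v_5], [v_6], [v_7], [v_8]
  1-simplices (27): (27 of them)
  2-simplices (18): (18 of them)

giving chain groups C_0 ≅ Z^9, C_1 ≅ Z^27, C_2 ≅ Z^18.

Boundary ∂_1: C_1 → C_0 maps an edge to its endpoints' difference, ∂[p,q] = q − p.
The 9×27 boundary matrix has rank 8 and Smith normal form diag(1,1,1,1,1,1,1,1).

Boundary ∂_2: C_2 → C_1 sends each 2-simplex [p,q,r] to [q,r] − [p,r] + [p,q]. For instance
  ∂[v_3,v_6,v_8] = [v_6,v_8] − [v_3,v_8] + [v_3,v_6],
  ∂[v_3,v_4,v_5] = [v_4,v_5] − [v_3,v_5] + [v_3,v_4].
As a 27×18 matrix over Z this has rank 18, with invariant factors (1,1,1,1,1,1,1,1,1,1,1,1,1,1,1,1,1,2).

Computing H_k = (kernel of ∂_k) / (image of ∂_{k+1}):

  H_0: rank C_0 − rank ∂_1 = 9 − 8 = 1, and the invariant factors of ∂_1 are all 1, so H_0 = Z.
  H_1: rank ker ∂_1 − rank ∂_2 = (27 − 8) − 18 = 1, and ∂_2 has invariant factor 2 > 1, so H_1 = Z ⊕ Z_2.
  H_2: rank ker ∂_2 − rank ∂_3 = (18 − 18) − 0 = 0, and there is no ∂_3, so H_2 = 0.

(K is a triangulation of the Klein bottle.)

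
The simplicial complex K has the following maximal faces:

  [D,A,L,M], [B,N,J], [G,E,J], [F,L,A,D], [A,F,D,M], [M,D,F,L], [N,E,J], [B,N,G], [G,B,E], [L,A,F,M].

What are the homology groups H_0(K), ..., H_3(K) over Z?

Take the total order A < B < D < E < F < G < J < L < M < N on the vertex set. Then K (dimension 3) consists of the simplices:

  0-simplices (10): A, B, D, E, F, G, J, L, M, N
  1-simplices (20): AD, AF, AL, AM, BE, BG, BJ, BN, DF, DL, DM, EG, EJ, EN, FL, FM, GJ, GN, JN, LM
  2-simplices (15): ADF, ADL, ADM, AFL, AFM, ALM, BEG, BGN, BJN, DFL, DFM, DLM, EGJ, EJN, FLM
  3-simplices (5): ADFL, ADFM, ADLM, AFLM, DFLM

so the chain groups are C_0 ≅ Z^10, C_1 ≅ Z^20, C_2 ≅ Z^15, C_3 ≅ Z^5.

Boundary ∂_1: C_1 → C_0 maps an edge to its endpoints' difference, ∂[p,q] = q − p. For instance
  ∂AF = F − A.
As a 10×20 matrix over Z this has rank 8, with invariant factors (1,1,1,1,1,1,1,1).

The boundary map ∂_2: C_2 → C_1 sends each 2-simplex [p,q,r] to [q,r] − [p,r] + [p,q]. For instance
  ∂ADL = DL − AL + AD,
  ∂BJN = JN − BN + BJ.
As a 20×15 matrix over Z this has rank 11, with invariant factors (1,1,1,1,1,1,1,1,1,1,1).

∂_3: C_3 → C_2 sends each 3-simplex σ to the alternating sum Σ_i (−1)^i (σ with its i-th vertex removed). For instance
  ∂ADLM = DLM − ALM + ADM − ADL,
  ∂DFLM = FLM − DLM + DFM − DFL.
The resulting 15×5 matrix has rank 4, and its Smith normal form has invariant factors (1,1,1,1).

From H_k ≅ ker(∂_k) / im(∂_{k+1}) we obtain:

  H_0: rank C_0 − rank ∂_1 = 10 − 8 = 2, and the invariant factors of ∂_1 are all 1, so H_0 = Z^2.
  H_1: rank ker ∂_1 − rank ∂_2 = (20 − 8) − 11 = 1, and the invariant factors of ∂_2 are all 1, so H_1 = Z.
  H_2: rank ker ∂_2 − rank ∂_3 = (15 − 11) − 4 = 0, and the invariant factors of ∂_3 are all 1, so H_2 = 0.
  H_3: rank ker ∂_3 − rank ∂_4 = (5 − 4) − 0 = 1, and there is no ∂_4, so H_3 = Z.

H_0 = Z^2,  H_1 = Z,  H_2 = 0,  H_3 = Z.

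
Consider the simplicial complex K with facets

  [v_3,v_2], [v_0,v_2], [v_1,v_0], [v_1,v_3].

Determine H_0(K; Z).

H_0 = Z.

Order the vertices as v_0 < v_1 < v_2 < v_3. Listing each simplex with vertices in this order, K has dimension 1 with simplices:

  0-simplices (4): [v_0], [v_1], [v_2], [v_3]
  1-simplices (4): [v_0,v_1], [v_0,v_2], [v_1,v_3], [v_2,v_3]

Hence C_0 ≅ Z^4, C_1 ≅ Z^4.

The boundary map ∂_1: C_1 → C_0 maps an edge to its endpoints' difference, ∂[p,q] = q − p.
The 4×4 boundary matrix has rank 3 and Smith normal form diag(1,1,1).

From H_k ≅ ker(∂_k) / im(∂_{k+1}) we obtain:

  H_0: rank C_0 − rank ∂_1 = 4 − 3 = 1, and the invariant factors of ∂_1 are all 1, so H_0 ≅ Z.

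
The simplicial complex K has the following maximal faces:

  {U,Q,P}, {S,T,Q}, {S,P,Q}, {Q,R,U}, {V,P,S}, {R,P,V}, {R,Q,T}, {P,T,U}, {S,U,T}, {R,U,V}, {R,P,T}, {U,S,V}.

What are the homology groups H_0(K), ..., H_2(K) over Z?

H_0 ≅ Z,  H_1 ≅ Z/2,  H_2 = 0.

K has 7 vertices, 18 edges, 12 triangles.
rank ∂_0 = 0, rank ∂_1 = 6 ⇒ b_0 = 7 − 0 − 6 = 1; all invariant factors of ∂_1 are 1 so no torsion. So H_0 ≅ Z.
rank ∂_1 = 6, rank ∂_2 = 12 ⇒ b_1 = 18 − 6 − 12 = 0; ∂_2 has invariant factor(s) [2] giving torsion. So H_1 ≅ Z/2.
rank ∂_2 = 12, rank ∂_3 = 0 ⇒ b_2 = 12 − 12 − 0 = 0. So H_2 ≅ 0.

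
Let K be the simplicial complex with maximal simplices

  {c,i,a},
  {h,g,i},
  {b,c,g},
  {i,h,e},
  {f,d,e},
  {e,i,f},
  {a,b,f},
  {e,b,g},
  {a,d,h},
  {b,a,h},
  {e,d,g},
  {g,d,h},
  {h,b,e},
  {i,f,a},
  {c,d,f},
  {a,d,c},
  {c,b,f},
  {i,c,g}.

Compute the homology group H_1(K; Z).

H_1 = Z × Z/2.

We work with the vertex ordering a < b < c < d < e < f < g < h < i. The simplices of K, each written with vertices in increasing order, are:

  0-simplices (9): a, b, c, d, e, f, g, h, i
  1-simplices (27): ab, ac, ad, af, ah, ai, bc, be, bf, bg, bh, cd, cf, cg, ci, de, df, dg, dh, ef, eg, eh, ei, fi, gh, gi, hi
  2-simplices (18): abf, abh, acd, aci, adh, afi, bcf, bcg, beg, beh, cdf, cgi, def, deg, dgh, efi, ehi, ghi

giving chain groups C_0 ≅ Z^9, C_1 ≅ Z^27, C_2 ≅ Z^18.

The boundary map ∂_1: C_1 → C_0 is given by ∂[p,q] = [q] − [p]. For instance
  ∂fi = i − f.
This gives a 9×27 integer matrix of rank 8; reducing to Smith normal form yields diagonal entries (1,1,1,1,1,1,1,1).

Boundary ∂_2: C_2 → C_1 acts by ∂[p,q,r] = [q,r] − [p,r] + [p,q]. For instance
  ∂afi = fi − ai + af,
  ∂abf = bf − af + ab.
The 27×18 boundary matrix has rank 18 and Smith normal form diag(1,1,1,1,1,1,1,1,1,1,1,1,1,1,1,1,1,2).

Reading off H_k = ker ∂_k / im ∂_{k+1}:

  H_1: rank ker ∂_1 − rank ∂_2 = (27 − 8) − 18 = 1, and ∂_2 has invariant factor 2 > 1, so H_1 = Z × Z/2.

(K is a triangulation of the Klein bottle.)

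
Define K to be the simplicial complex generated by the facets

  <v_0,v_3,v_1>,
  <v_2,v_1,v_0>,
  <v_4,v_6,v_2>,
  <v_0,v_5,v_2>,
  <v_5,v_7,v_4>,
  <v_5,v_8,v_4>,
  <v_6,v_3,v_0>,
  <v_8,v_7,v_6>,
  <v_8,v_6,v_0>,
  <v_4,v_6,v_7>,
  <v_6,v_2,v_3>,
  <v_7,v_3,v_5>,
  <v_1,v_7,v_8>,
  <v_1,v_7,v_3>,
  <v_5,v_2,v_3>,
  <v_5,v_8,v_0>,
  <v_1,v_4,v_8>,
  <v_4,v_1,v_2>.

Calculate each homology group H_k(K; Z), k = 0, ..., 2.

H_0 ≅ Z,  H_1 ≅ Z ⊕ Z_2,  H_2 = 0.

Take the total order v_0 < v_1 < v_2 < v_3 < v_4 < v_5 < v_6 < v_7 < v_8 on the vertex set. Then K (dimension 2) consists of the simplices:

  0-simplices (9): [v_0], [v_1], [v_2], [v_3], [v_4], [v_5], [v_6], [v_7], [v_8]
  1-simplices (27): (27 of them)
  2-simplices (18): (18 of them)

giving chain groups C_0 ≅ Z^9, C_1 ≅ Z^27, C_2 ≅ Z^18.

∂_1: C_1 → C_0 sends each edge [p,q] (with p < q) to q − p. For instance
  ∂[v_1,v_4] = [v_4] − [v_1].
This gives a 9×27 integer matrix of rank 8; reducing to Smith normal form yields diagonal entries (1,1,1,1,1,1,1,1).

∂_2: C_2 → C_1 acts by ∂[p,q,r] = [q,r] − [p,r] + [p,q]. For instance
  ∂[v_0,v_6,v_8] = [v_6,v_8] − [v_0,v_8] + [v_0,v_6],
  ∂[v_4,v_5,v_7] = [v_5,v_7] − [v_4,v_7] + [v_4,v_5].
The 27×18 boundary matrix has rank 18 and Smith normal form diag(1,1,1,1,1,1,1,1,1,1,1,1,1,1,1,1,1,2).

Computing H_k = (kernel of ∂_k) / (image of ∂_{k+1}):

  H_0: rank C_0 − rank ∂_1 = 9 − 8 = 1, and the invariant factors of ∂_1 are all 1, so H_0 ≅ Z.
  H_1: rank ker ∂_1 − rank ∂_2 = (27 − 8) − 18 = 1, and ∂_2 has invariant factor 2 > 1, so H_1 ≅ Z ⊕ Z_2.
  H_2: rank ker ∂_2 − rank ∂_3 = (18 − 18) − 0 = 0, and there is no ∂_3, so H_2 ≅ 0.

(K is a triangulation of the Klein bottle.)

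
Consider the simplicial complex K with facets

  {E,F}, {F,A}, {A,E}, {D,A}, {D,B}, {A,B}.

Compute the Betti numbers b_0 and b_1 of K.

b_0 = 1, b_1 = 2.

Order the vertices as A < B < D < E < F. Listing each simplex with vertices in this order, K has dimension 1 with simplices:

  0-simplices (5): A, B, D, E, F
  1-simplices (6): AB, AD, AE, AF, BD, EF

so the chain groups are C_0 ≅ Z^5, C_1 ≅ Z^6.

The boundary map ∂_1: C_1 → C_0 sends each edge [p,q] (with p < q) to q − p.
As a 5×6 matrix over Z this has rank 4, with invariant factors (1,1,1,1).

Now H_k = ker ∂_k / im ∂_{k+1}, so:

  H_0: rank C_0 − rank ∂_1 = 5 − 4 = 1, and the invariant factors of ∂_1 are all 1, so H_0 ≅ Z.
  H_1: rank ker ∂_1 − rank ∂_2 = (6 − 4) − 0 = 2, and there is no ∂_2, so H_1 ≅ Z^2.

(K is a triangulation of a wedge of 2 circles.)

Hence the Betti numbers are b_0 = 1, b_1 = 2.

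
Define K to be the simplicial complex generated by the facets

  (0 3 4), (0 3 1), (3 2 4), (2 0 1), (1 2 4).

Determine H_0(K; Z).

Take the total order 0 < 1 < 2 < 3 < 4 on the vertex set. Then K (dimension 2) consists of the simplices:

  0-simplices (5): [0], [1], [2], [3], [4]
  1-simplices (10): [0,1], [0,2], [0,3], [0,4], [1,2], [1,3], [1,4], [2,3], [2,4], [3,4]
  2-simplices (5): [0,1,2], [0,1,3], [0,3,4], [1,2,4], [2,3,4]

Hence C_0 ≅ Z^5, C_1 ≅ Z^10, C_2 ≅ Z^5.

∂_1: C_1 → C_0 sends each edge [p,q] (with p < q) to q − p. For instance
  ∂[3,4] = [4] − [3].
As a 5×10 matrix over Z this has rank 4, with invariant factors (1,1,1,1).

Boundary ∂_2: C_2 → C_1 acts by ∂[p,q,r] = [q,r] − [p,r] + [p,q]. For instance
  ∂[0,3,4] = [3,4] − [0,4] + [0,3],
  ∂[1,2,4] = [2,4] − [1,4] + [1,2].
As a 10×5 matrix over Z this has rank 5, with invariant factors (1,1,1,1,1).

Reading off H_k = ker ∂_k / im ∂_{k+1}:

  H_0: rank C_0 − rank ∂_1 = 5 − 4 = 1, and the invariant factors of ∂_1 are all 1, so H_0 ≅ Z.

H_0 = Z.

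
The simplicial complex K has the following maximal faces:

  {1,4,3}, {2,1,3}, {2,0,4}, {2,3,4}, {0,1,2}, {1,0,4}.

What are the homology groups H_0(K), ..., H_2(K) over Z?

We work with the vertex ordering 0 < 1 < 2 < 3 < 4. The simplices of K, each written with vertices in increasing order, are:

  0-simplices (5): [0], [1], [2], [3], [4]
  1-simplices (9): [0,1], [0,2], [0,4], [1,2], [1,3], [1,4], [2,3], [2,4], [3,4]
  2-simplices (6): [0,1,2], [0,1,4], [0,2,4], [1,2,3], [1,3,4], [2,3,4]

so the chain groups are C_0 ≅ Z^5, C_1 ≅ Z^9, C_2 ≅ Z^6.

Boundary ∂_1: C_1 → C_0 maps an edge to its endpoints' difference, ∂[p,q] = q − p.
As a 5×9 matrix over Z this has rank 4, with invariant factors (1,1,1,1).

∂_2: C_2 → C_1 sends each 2-simplex [p,q,r] to [q,r] − [p,r] + [p,q]. For instance
  ∂[1,3,4] = [3,4] − [1,4] + [1,3],
  ∂[1,2,3] = [2,3] − [1,3] + [1,2].
As a 9×6 matrix over Z this has rank 5, with invariant factors (1,1,1,1,1).

From H_k ≅ ker(∂_k) / im(∂_{k+1}) we obtain:

  H_0: rank C_0 − rank ∂_1 = 5 − 4 = 1, and the invariant factors of ∂_1 are all 1, so H_0 ≅ Z.
  H_1: rank ker ∂_1 − rank ∂_2 = (9 − 4) − 5 = 0, and the invariant factors of ∂_2 are all 1, so H_1 ≅ 0.
  H_2: rank ker ∂_2 − rank ∂_3 = (6 − 5) − 0 = 1, and there is no ∂_3, so H_2 ≅ Z.

As a check, the Euler characteristic is 5 − 9 + 6 = 2, which agrees with 1 − 0 + 1 = 2.

H_0 = Z,  H_1 = 0,  H_2 = Z.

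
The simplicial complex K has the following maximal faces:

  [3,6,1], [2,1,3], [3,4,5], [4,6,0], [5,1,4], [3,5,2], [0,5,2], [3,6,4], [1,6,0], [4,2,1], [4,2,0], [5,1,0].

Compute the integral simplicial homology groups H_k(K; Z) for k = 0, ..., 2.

H_0 = Z,  H_1 = Z/2,  H_2 = 0.

Order the vertices as 0 < 1 < 2 < 3 < 4 < 5 < 6. Listing each simplex with vertices in this order, K has dimension 2 with simplices:

  0-simplices (7): [0], [1], [2], [3], [4], [5], [6]
  1-simplices (18): [0,1], [0,2], [0,4], [0,5], [0,6], [1,2], [1,3], [1,4], [1,5], [1,6], [2,3], [2,4], [2,5], [3,4], [3,5], [3,6], [4,5], [4,6]
  2-simplices (12): [0,1,5], [0,1,6], [0,2,4], [0,2,5], [0,4,6], [1,2,3], [1,2,4], [1,3,6], [1,4,5], [2,3,5], [3,4,5], [3,4,6]

Hence C_0 ≅ Z^7, C_1 ≅ Z^18, C_2 ≅ Z^12.

∂_1: C_1 → C_0 is given by ∂[p,q] = [q] − [p]. For instance
  ∂[0,1] = [1] − [0].
The resulting 7×18 matrix has rank 6, and its Smith normal form has invariant factors (1,1,1,1,1,1).

The boundary map ∂_2: C_2 → C_1 maps a triangle to the signed sum of its edges. For instance
  ∂[0,2,4] = [2,4] − [0,4] + [0,2],
  ∂[2,3,5] = [3,5] − [2,5] + [2,3].
This gives a 18×12 integer matrix of rank 12; reducing to Smith normal form yields diagonal entries (1,1,1,1,1,1,1,1,1,1,1,2).

Reading off H_k = ker ∂_k / im ∂_{k+1}:

  H_0: rank C_0 − rank ∂_1 = 7 − 6 = 1, and the invariant factors of ∂_1 are all 1, so H_0 ≅ Z.
  H_1: rank ker ∂_1 − rank ∂_2 = (18 − 6) − 12 = 0, and ∂_2 has invariant factor 2 > 1, so H_1 ≅ Z/2.
  H_2: rank ker ∂_2 − rank ∂_3 = (12 − 12) − 0 = 0, and there is no ∂_3, so H_2 ≅ 0.

As a check, the Euler characteristic is 7 − 18 + 12 = 1, which agrees with 1 − 0 + 0 = 1.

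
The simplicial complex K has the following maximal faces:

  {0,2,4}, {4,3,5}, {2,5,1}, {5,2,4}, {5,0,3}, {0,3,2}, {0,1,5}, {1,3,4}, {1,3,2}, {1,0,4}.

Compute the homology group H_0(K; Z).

We work with the vertex ordering 0 < 1 < 2 < 3 < 4 < 5. The simplices of K, each written with vertices in increasing order, are:

  0-simplices (6): [0], [1], [2], [3], [4], [5]
  1-simplices (15): [0,1], [0,2], [0,3], [0,4], [0,5], [1,2], [1,3], [1,4], [1,5], [2,3], [2,4], [2,5], [3,4], [3,5], [4,5]
  2-simplices (10): [0,1,4], [0,1,5], [0,2,3], [0,2,4], [0,3,5], [1,2,3], [1,2,5], [1,3,4], [2,4,5], [3,4,5]

so the chain groups are C_0 ≅ Z^6, C_1 ≅ Z^15, C_2 ≅ Z^10.

∂_1: C_1 → C_0 maps an edge to its endpoints' difference, ∂[p,q] = q − p. For instance
  ∂[3,5] = [5] − [3].
As a 6×15 matrix over Z this has rank 5, with invariant factors (1,1,1,1,1).

Boundary ∂_2: C_2 → C_1 sends each 2-simplex [p,q,r] to [q,r] − [p,r] + [p,q]. For instance
  ∂[2,4,5] = [4,5] − [2,5] + [2,4],
  ∂[0,2,3] = [2,3] − [0,3] + [0,2].
This gives a 15×10 integer matrix of rank 10; reducing to Smith normal form yields diagonal entries (1,1,1,1,1,1,1,1,1,2).

Reading off H_k = ker ∂_k / im ∂_{k+1}:

  H_0: rank C_0 − rank ∂_1 = 6 − 5 = 1, and the invariant factors of ∂_1 are all 1, so H_0 ≅ Z.

H_0 = Z.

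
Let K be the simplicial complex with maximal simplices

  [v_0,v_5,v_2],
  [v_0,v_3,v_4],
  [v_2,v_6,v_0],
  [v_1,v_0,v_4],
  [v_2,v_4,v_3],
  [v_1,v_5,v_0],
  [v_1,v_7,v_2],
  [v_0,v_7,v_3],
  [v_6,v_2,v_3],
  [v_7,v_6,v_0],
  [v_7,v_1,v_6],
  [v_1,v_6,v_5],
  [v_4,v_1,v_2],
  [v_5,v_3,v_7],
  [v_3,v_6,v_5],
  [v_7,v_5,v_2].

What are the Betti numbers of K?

b_0 = 1, b_1 = 2, b_2 = 1.

Fix the vertex order v_0 < v_1 < v_2 < v_3 < v_4 < v_5 < v_6 < v_7 and write every simplex with vertices in increasing order. Then dim K = 2 and the simplices of K are:

  0-simplices (8): [v_0], [v_1], [v_2], [v_3], [v_4], [v_5], [v_6], [v_7]
  1-simplices (24): (24 of them)
  2-simplices (16): (16 of them)

so the chain groups are C_0 ≅ Z^8, C_1 ≅ Z^24, C_2 ≅ Z^16.

The boundary map ∂_1: C_1 → C_0 maps an edge to its endpoints' difference, ∂[p,q] = q − p.
This gives a 8×24 integer matrix of rank 7; reducing to Smith normal form yields diagonal entries (1,1,1,1,1,1,1).

∂_2: C_2 → C_1 maps a triangle to the signed sum of its edges. For instance
  ∂[v_0,v_1,v_4] = [v_1,v_4] − [v_0,v_4] + [v_0,v_1],
  ∂[v_0,v_2,v_6] = [v_2,v_6] − [v_0,v_6] + [v_0,v_2].
As a 24×16 matrix over Z this has rank 15, with invariant factors (1,1,1,1,1,1,1,1,1,1,1,1,1,1,1).

Reading off H_k = ker ∂_k / im ∂_{k+1}:

  H_0: rank C_0 − rank ∂_1 = 8 − 7 = 1, and the invariant factors of ∂_1 are all 1, so H_0 = Z.
  H_1: rank ker ∂_1 − rank ∂_2 = (24 − 7) − 15 = 2, and the invariant factors of ∂_2 are all 1, so H_1 = Z^2.
  H_2: rank ker ∂_2 − rank ∂_3 = (16 − 15) − 0 = 1, and there is no ∂_3, so H_2 = Z.

As a check, the Euler characteristic is 8 − 24 + 16 = 0, which agrees with 1 − 2 + 1 = 0.

Hence the Betti numbers are b_0 = 1, b_1 = 2, b_2 = 1.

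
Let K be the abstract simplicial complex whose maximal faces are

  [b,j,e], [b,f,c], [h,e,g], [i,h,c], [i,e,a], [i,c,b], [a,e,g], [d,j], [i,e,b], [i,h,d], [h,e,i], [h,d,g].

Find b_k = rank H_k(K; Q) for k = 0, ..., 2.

Fix the vertex order a < b < c < d < e < f < g < h < i < j and write every simplex with vertices in increasing order. Then dim K = 2 and the simplices of K are:

  0-simplices (10): a, b, c, d, e, f, g, h, i, j
  1-simplices (21): ae, ag, ai, bc, be, bf, bi, bj, cf, ch, ci, dg, dh, di, dj, eg, eh, ei, ej, gh, hi
  2-simplices (11): aeg, aei, bcf, bci, bei, bej, chi, dgh, dhi, egh, ehi

Hence C_0 ≅ Z^10, C_1 ≅ Z^21, C_2 ≅ Z^11.

∂_1: C_1 → C_0 sends each edge [p,q] (with p < q) to q − p. For instance
  ∂dj = j − d.
As a 10×21 matrix over Z this has rank 9, with invariant factors (1,1,1,1,1,1,1,1,1).

∂_2: C_2 → C_1 acts by ∂[p,q,r] = [q,r] − [p,r] + [p,q]. For instance
  ∂chi = hi − ci + ch,
  ∂bej = ej − bj + be.
This gives a 21×11 integer matrix of rank 11; reducing to Smith normal form yields diagonal entries (1,1,1,1,1,1,1,1,1,1,1).

From H_k ≅ ker(∂_k) / im(∂_{k+1}) we obtain:

  H_0: rank C_0 − rank ∂_1 = 10 − 9 = 1, and the invariant factors of ∂_1 are all 1, so H_0 ≅ Z.
  H_1: rank ker ∂_1 − rank ∂_2 = (21 − 9) − 11 = 1, and the invariant factors of ∂_2 are all 1, so H_1 ≅ Z.
  H_2: rank ker ∂_2 − rank ∂_3 = (11 − 11) − 0 = 0, and there is no ∂_3, so H_2 ≅ 0.

As a check, the Euler characteristic is 10 − 21 + 11 = 0, which agrees with 1 − 1 + 0 = 0.

Hence the Betti numbers are b_0 = 1, b_1 = 1, b_2 = 0.

b_0 = 1, b_1 = 1, b_2 = 0.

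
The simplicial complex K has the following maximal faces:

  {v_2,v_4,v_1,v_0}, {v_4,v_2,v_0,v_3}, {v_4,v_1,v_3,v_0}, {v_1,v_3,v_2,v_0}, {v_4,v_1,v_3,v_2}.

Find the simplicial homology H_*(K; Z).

H_0 ≅ Z,  H_1 = 0,  H_2 = 0,  H_3 ≅ Z.

Fix the vertex order v_0 < v_1 < v_2 < v_3 < v_4 and write every simplex with vertices in increasing order. Then dim K = 3 and the simplices of K are:

  0-simplices (5): [v_0], [v_1], [v_2], [v_3], [v_4]
  1-simplices (10): [v_0,v_1], [v_0,v_2], [v_0,v_3], [v_0,v_4], [v_1,v_2], [v_1,v_3], [v_1,v_4], [v_2,v_3], [v_2,v_4], [v_3,v_4]
  2-simplices (10): [v_0,v_1,v_2], [v_0,v_1,v_3], [v_0,v_1,v_4], [v_0,v_2,v_3], [v_0,v_2,v_4], [v_0,v_3,v_4], [v_1,v_2,v_3], [v_1,v_2,v_4], [v_1,v_3,v_4], [v_2,v_3,v_4]
  3-simplices (5): [v_0,v_1,v_2,v_3], [v_0,v_1,v_2,v_4], [v_0,v_1,v_3,v_4], [v_0,v_2,v_3,v_4], [v_1,v_2,v_3,v_4]

Hence C_0 ≅ Z^5, C_1 ≅ Z^10, C_2 ≅ Z^10, C_3 ≅ Z^5.

∂_1: C_1 → C_0 maps an edge to its endpoints' difference, ∂[p,q] = q − p.
The resulting 5×10 matrix has rank 4, and its Smith normal form has invariant factors (1,1,1,1).

The boundary map ∂_2: C_2 → C_1 sends each 2-simplex [p,q,r] to [q,r] − [p,r] + [p,q]. For instance
  ∂[v_1,v_2,v_4] = [v_2,v_4] − [v_1,v_4] + [v_1,v_2],
  ∂[v_0,v_2,v_4] = [v_2,v_4] − [v_0,v_4] + [v_0,v_2].
As a 10×10 matrix over Z this has rank 6, with invariant factors (1,1,1,1,1,1).

The boundary map ∂_3: C_3 → C_2 sends each 3-simplex σ to the alternating sum Σ_i (−1)^i (σ with its i-th vertex removed). For instance
  ∂[v_0,v_1,v_3,v_4] = [v_1,v_3,v_4] − [v_0,v_3,v_4] + [v_0,v_1,v_4] − [v_0,v_1,v_3],
  ∂[v_1,v_2,v_3,v_4] = [v_2,v_3,v_4] − [v_1,v_3,v_4] + [v_1,v_2,v_4] − [v_1,v_2,v_3].
The resulting 10×5 matrix has rank 4, and its Smith normal form has invariant factors (1,1,1,1).

Reading off H_k = ker ∂_k / im ∂_{k+1}:

  H_0: rank C_0 − rank ∂_1 = 5 − 4 = 1, and the invariant factors of ∂_1 are all 1, so H_0 ≅ Z.
  H_1: rank ker ∂_1 − rank ∂_2 = (10 − 4) − 6 = 0, and the invariant factors of ∂_2 are all 1, so H_1 ≅ 0.
  H_2: rank ker ∂_2 − rank ∂_3 = (10 − 6) − 4 = 0, and the invariant factors of ∂_3 are all 1, so H_2 ≅ 0.
  H_3: rank ker ∂_3 − rank ∂_4 = (5 − 4) − 0 = 1, and there is no ∂_4, so H_3 ≅ Z.

As a check, the Euler characteristic is 5 − 10 + 10 − 5 = 0, which agrees with 1 − 0 + 0 − 1 = 0.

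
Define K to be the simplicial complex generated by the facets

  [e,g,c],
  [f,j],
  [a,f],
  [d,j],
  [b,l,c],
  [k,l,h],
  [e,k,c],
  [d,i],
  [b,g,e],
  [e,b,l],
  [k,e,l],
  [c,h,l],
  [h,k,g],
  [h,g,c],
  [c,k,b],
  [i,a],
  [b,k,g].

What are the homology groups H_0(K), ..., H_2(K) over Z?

H_0 ≅ Z^2,  H_1 ≅ Z × Z/2,  H_2 = 0.

Order the vertices as a < b < c < d < e < f < g < h < i < j < k < l. Listing each simplex with vertices in this order, K has dimension 2 with simplices:

  0-simplices (12): a, b, c, d, e, f, g, h, i, j, k, l
  1-simplices (23): af, ai, bc, be, bg, bk, bl, ce, cg, ch, ck, cl, di, dj, eg, ek, el, fj, gh, gk, hk, hl, kl
  2-simplices (12): bck, bcl, beg, bel, bgk, ceg, cek, cgh, chl, ekl, ghk, hkl

Hence C_0 ≅ Z^12, C_1 ≅ Z^23, C_2 ≅ Z^12.

Boundary ∂_1: C_1 → C_0 is given by ∂[p,q] = [q] − [p].
The resulting 12×23 matrix has rank 10, and its Smith normal form has invariant factors (1,1,1,1,1,1,1,1,1,1).

Boundary ∂_2: C_2 → C_1 maps a triangle to the signed sum of its edges. For instance
  ∂cgh = gh − ch + cg,
  ∂ceg = eg − cg + ce.
This gives a 23×12 integer matrix of rank 12; reducing to Smith normal form yields diagonal entries (1,1,1,1,1,1,1,1,1,1,1,2).

Now H_k = ker ∂_k / im ∂_{k+1}, so:

  H_0: rank C_0 − rank ∂_1 = 12 − 10 = 2, and the invariant factors of ∂_1 are all 1, so H_0 ≅ Z^2.
  H_1: rank ker ∂_1 − rank ∂_2 = (23 − 10) − 12 = 1, and ∂_2 has invariant factor 2 > 1, so H_1 ≅ Z × Z/2.
  H_2: rank ker ∂_2 − rank ∂_3 = (12 − 12) − 0 = 0, and there is no ∂_3, so H_2 ≅ 0.

As a check, the Euler characteristic is 12 − 23 + 12 = 1, which agrees with 2 − 1 + 0 = 1.
(K is a triangulation of the disjoint union of the real projective plane RP^2 and the circle S^1.)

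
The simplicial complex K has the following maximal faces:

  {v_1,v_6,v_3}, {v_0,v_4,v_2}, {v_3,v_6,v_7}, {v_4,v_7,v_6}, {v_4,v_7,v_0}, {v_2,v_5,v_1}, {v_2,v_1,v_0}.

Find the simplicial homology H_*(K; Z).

H_0 = Z,  H_1 = Z,  H_2 = 0.

Take the total order v_0 < v_1 < v_2 < v_3 < v_4 < v_5 < v_6 < v_7 on the vertex set. Then K (dimension 2) consists of the simplices:

  0-simplices (8): [v_0], [v_1], [v_2], [v_3], [v_4], [v_5], [v_6], [v_7]
  1-simplices (15): (15 of them)
  2-simplices (7): [v_0,v_1,v_2], [v_0,v_2,v_4], [v_0,v_4,v_7], [v_1,v_2,v_5], [v_1,v_3,v_6], [v_3,v_6,v_7], [v_4,v_6,v_7]

so the chain groups are C_0 ≅ Z^8, C_1 ≅ Z^15, C_2 ≅ Z^7.

The boundary map ∂_1: C_1 → C_0 maps an edge to its endpoints' difference, ∂[p,q] = q − p.
As a 8×15 matrix over Z this has rank 7, with invariant factors (1,1,1,1,1,1,1).

∂_2: C_2 → C_1 maps a triangle to the signed sum of its edges. For instance
  ∂[v_0,v_4,v_7] = [v_4,v_7] − [v_0,v_7] + [v_0,v_4],
  ∂[v_0,v_1,v_2] = [v_1,v_2] − [v_0,v_2] + [v_0,v_1].
As a 15×7 matrix over Z this has rank 7, with invariant factors (1,1,1,1,1,1,1).

Computing H_k = (kernel of ∂_k) / (image of ∂_{k+1}):

  H_0: rank C_0 − rank ∂_1 = 8 − 7 = 1, and the invariant factors of ∂_1 are all 1, so H_0 ≅ Z.
  H_1: rank ker ∂_1 − rank ∂_2 = (15 − 7) − 7 = 1, and the invariant factors of ∂_2 are all 1, so H_1 ≅ Z.
  H_2: rank ker ∂_2 − rank ∂_3 = (7 − 7) − 0 = 0, and there is no ∂_3, so H_2 ≅ 0.

As a check, the Euler characteristic is 8 − 15 + 7 = 0, which agrees with 1 − 1 + 0 = 0.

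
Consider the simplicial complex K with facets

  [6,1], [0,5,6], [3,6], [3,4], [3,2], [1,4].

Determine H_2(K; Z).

H_2 = 0.

We work with the vertex ordering 0 < 1 < 2 < 3 < 4 < 5 < 6. The simplices of K, each written with vertices in increasing order, are:

  0-simplices (7): [0], [1], [2], [3], [4], [5], [6]
  1-simplices (8): [0,5], [0,6], [1,4], [1,6], [2,3], [3,4], [3,6], [5,6]
  2-simplices (1): [0,5,6]

giving chain groups C_0 ≅ Z^7, C_1 ≅ Z^8, C_2 ≅ Z^1.

Boundary ∂_1: C_1 → C_0 sends each edge [p,q] (with p < q) to q − p. For instance
  ∂[0,6] = [6] − [0].
This gives a 7×8 integer matrix of rank 6; reducing to Smith normal form yields diagonal entries (1,1,1,1,1,1).

∂_2: C_2 → C_1 sends each 2-simplex [p,q,r] to [q,r] − [p,r] + [p,q]. For instance
  ∂[0,5,6] = [5,6] − [0,6] + [0,5].
As a 8×1 matrix over Z this has rank 1, with invariant factors (1).

Computing H_k = (kernel of ∂_k) / (image of ∂_{k+1}):

  H_2: rank ker ∂_2 − rank ∂_3 = (1 − 1) − 0 = 0, and there is no ∂_3, so H_2 ≅ 0.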